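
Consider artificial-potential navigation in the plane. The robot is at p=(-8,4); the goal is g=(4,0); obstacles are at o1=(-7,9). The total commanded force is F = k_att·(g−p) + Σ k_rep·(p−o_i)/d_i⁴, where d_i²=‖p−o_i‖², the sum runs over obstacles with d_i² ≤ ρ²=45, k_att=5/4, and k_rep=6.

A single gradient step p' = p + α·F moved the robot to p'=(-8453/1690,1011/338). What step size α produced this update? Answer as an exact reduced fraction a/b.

α = 1/5

F_att = 5/4·(g−p) = 5/4·(12,-4) = (15.0000,-5.0000)
o1: d²=26 ≤ ρ²=45; F_rep = 6·(-1,-5)/26² = (-0.0089,-0.0444)
F = F_att + ΣF_rep = (14.9911,-5.0444)
Δp = p'−p = (2.9982,-1.0089); α = Δx/Fx = (5067/1690) / (5067/338) = 1/5
check: Δy/Fy = (-341/338) / (-1705/338) = 1/5 ✓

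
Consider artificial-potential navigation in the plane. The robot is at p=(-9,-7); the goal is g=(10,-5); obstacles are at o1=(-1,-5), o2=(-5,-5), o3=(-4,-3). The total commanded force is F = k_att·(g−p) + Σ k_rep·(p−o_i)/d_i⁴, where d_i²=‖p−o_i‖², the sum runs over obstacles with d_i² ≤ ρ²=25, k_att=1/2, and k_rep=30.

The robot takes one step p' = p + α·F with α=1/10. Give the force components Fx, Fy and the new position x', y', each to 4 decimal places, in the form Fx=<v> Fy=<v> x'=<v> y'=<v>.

Fx=9.2000 Fy=0.8500 x'=-8.0800 y'=-6.9150

F_att = 1/2·(g−p) = 1/2·(19,2) = (9.5000,1.0000)
o1: d²=68 > ρ²=25 → inactive
o2: d²=20 ≤ ρ²=25; F_rep = 30·(-4,-2)/20² = (-0.3000,-0.1500)
o3: d²=41 > ρ²=25 → inactive
F = F_att + ΣF_rep = (9.2000,0.8500)
p' = p + 1/10·F = (-8.0800,-6.9150)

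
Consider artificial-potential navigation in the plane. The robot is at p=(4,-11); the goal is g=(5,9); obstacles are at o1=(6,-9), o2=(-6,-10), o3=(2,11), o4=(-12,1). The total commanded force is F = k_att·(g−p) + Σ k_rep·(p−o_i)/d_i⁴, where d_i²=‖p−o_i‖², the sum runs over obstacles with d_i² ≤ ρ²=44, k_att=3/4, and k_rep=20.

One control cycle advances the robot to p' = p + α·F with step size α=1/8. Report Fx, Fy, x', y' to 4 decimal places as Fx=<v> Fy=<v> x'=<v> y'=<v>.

Fx=0.1250 Fy=14.3750 x'=4.0156 y'=-9.2031

F_att = 3/4·(g−p) = 3/4·(1,20) = (0.7500,15.0000)
o1: d²=8 ≤ ρ²=44; F_rep = 20·(-2,-2)/8² = (-0.6250,-0.6250)
o2: d²=101 > ρ²=44 → inactive
o3: d²=488 > ρ²=44 → inactive
o4: d²=400 > ρ²=44 → inactive
F = F_att + ΣF_rep = (0.1250,14.3750)
p' = p + 1/8·F = (4.0156,-9.2031)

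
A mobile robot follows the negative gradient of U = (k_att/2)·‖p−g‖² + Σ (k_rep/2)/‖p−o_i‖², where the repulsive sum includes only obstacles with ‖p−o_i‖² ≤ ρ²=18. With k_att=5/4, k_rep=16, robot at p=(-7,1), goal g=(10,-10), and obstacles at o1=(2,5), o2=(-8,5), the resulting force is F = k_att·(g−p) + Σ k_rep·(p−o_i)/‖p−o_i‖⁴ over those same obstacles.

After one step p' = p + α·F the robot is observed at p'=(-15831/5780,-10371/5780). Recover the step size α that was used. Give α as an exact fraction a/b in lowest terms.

α = 1/5

F_att = 5/4·(g−p) = 5/4·(17,-11) = (21.2500,-13.7500)
o1: d²=97 > ρ²=18 → inactive
o2: d²=17 ≤ ρ²=18; F_rep = 16·(1,-4)/17² = (0.0554,-0.2215)
F = F_att + ΣF_rep = (21.3054,-13.9715)
Δp = p'−p = (4.2611,-2.7943); α = Δx/Fx = (24629/5780) / (24629/1156) = 1/5
check: Δy/Fy = (-16151/5780) / (-16151/1156) = 1/5 ✓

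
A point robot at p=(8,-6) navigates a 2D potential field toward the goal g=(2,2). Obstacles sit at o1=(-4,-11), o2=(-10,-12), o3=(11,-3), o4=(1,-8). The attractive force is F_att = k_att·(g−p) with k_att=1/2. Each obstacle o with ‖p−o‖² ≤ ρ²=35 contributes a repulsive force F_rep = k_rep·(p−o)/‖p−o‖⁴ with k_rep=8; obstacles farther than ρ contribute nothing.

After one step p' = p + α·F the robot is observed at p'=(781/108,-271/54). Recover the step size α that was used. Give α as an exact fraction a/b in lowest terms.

F_att = 1/2·(g−p) = 1/2·(-6,8) = (-3.0000,4.0000)
o1: d²=169 > ρ²=35 → inactive
o2: d²=360 > ρ²=35 → inactive
o3: d²=18 ≤ ρ²=35; F_rep = 8·(-3,-3)/18² = (-0.0741,-0.0741)
o4: d²=53 > ρ²=35 → inactive
F = F_att + ΣF_rep = (-3.0741,3.9259)
Δp = p'−p = (-0.7685,0.9815); α = Δx/Fx = (-83/108) / (-83/27) = 1/4
check: Δy/Fy = (53/54) / (106/27) = 1/4 ✓

α = 1/4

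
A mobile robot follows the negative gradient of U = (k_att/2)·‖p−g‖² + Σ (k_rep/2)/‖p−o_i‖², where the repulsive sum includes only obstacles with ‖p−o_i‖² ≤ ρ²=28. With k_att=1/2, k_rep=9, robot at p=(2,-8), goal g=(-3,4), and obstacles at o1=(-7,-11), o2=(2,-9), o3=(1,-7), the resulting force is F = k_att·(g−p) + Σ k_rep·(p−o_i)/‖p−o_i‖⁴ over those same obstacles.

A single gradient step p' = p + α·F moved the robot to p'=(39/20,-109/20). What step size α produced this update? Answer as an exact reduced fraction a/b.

α = 1/5

F_att = 1/2·(g−p) = 1/2·(-5,12) = (-2.5000,6.0000)
o1: d²=90 > ρ²=28 → inactive
o2: d²=1 ≤ ρ²=28; F_rep = 9·(0,1)/1² = (0.0000,9.0000)
o3: d²=2 ≤ ρ²=28; F_rep = 9·(1,-1)/2² = (2.2500,-2.2500)
F = F_att + ΣF_rep = (-0.2500,12.7500)
Δp = p'−p = (-0.0500,2.5500); α = Δx/Fx = (-1/20) / (-1/4) = 1/5
check: Δy/Fy = (51/20) / (51/4) = 1/5 ✓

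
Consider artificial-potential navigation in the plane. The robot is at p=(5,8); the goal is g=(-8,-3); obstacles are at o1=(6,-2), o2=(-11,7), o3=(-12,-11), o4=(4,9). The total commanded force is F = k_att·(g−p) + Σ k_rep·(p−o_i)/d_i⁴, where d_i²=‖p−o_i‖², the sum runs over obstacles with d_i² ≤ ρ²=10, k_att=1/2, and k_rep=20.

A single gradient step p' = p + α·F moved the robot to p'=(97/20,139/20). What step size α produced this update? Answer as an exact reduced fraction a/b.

F_att = 1/2·(g−p) = 1/2·(-13,-11) = (-6.5000,-5.5000)
o1: d²=101 > ρ²=10 → inactive
o2: d²=257 > ρ²=10 → inactive
o3: d²=650 > ρ²=10 → inactive
o4: d²=2 ≤ ρ²=10; F_rep = 20·(1,-1)/2² = (5.0000,-5.0000)
F = F_att + ΣF_rep = (-1.5000,-10.5000)
Δp = p'−p = (-0.1500,-1.0500); α = Δx/Fx = (-3/20) / (-3/2) = 1/10
check: Δy/Fy = (-21/20) / (-21/2) = 1/10 ✓

α = 1/10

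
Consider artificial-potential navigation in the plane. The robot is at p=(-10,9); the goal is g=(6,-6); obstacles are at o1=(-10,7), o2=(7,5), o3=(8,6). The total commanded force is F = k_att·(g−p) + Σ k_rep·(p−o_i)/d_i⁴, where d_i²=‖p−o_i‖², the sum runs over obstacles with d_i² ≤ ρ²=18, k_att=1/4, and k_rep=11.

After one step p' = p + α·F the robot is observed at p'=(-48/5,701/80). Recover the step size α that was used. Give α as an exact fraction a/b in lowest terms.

α = 1/10

F_att = 1/4·(g−p) = 1/4·(16,-15) = (4.0000,-3.7500)
o1: d²=4 ≤ ρ²=18; F_rep = 11·(0,2)/4² = (0.0000,1.3750)
o2: d²=305 > ρ²=18 → inactive
o3: d²=333 > ρ²=18 → inactive
F = F_att + ΣF_rep = (4.0000,-2.3750)
Δp = p'−p = (0.4000,-0.2375); α = Δx/Fx = (2/5) / (4) = 1/10
check: Δy/Fy = (-19/80) / (-19/8) = 1/10 ✓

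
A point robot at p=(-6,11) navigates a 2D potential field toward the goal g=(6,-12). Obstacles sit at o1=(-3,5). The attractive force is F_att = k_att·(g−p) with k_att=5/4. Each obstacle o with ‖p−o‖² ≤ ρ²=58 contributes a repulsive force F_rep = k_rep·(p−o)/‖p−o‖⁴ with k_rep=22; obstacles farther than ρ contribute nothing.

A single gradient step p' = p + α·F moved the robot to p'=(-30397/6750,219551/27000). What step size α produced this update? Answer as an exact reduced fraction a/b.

F_att = 5/4·(g−p) = 5/4·(12,-23) = (15.0000,-28.7500)
o1: d²=45 ≤ ρ²=58; F_rep = 22·(-3,6)/45² = (-0.0326,0.0652)
F = F_att + ΣF_rep = (14.9674,-28.6848)
Δp = p'−p = (1.4967,-2.8685); α = Δx/Fx = (10103/6750) / (10103/675) = 1/10
check: Δy/Fy = (-77449/27000) / (-77449/2700) = 1/10 ✓

α = 1/10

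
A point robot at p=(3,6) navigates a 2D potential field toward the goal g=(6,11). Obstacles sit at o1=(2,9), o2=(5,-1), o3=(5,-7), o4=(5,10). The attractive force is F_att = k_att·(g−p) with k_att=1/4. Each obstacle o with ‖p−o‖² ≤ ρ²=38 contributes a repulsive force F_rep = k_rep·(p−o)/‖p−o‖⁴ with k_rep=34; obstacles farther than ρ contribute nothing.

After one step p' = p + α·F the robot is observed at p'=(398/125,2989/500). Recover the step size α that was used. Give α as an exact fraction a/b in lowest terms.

F_att = 1/4·(g−p) = 1/4·(3,5) = (0.7500,1.2500)
o1: d²=10 ≤ ρ²=38; F_rep = 34·(1,-3)/10² = (0.3400,-1.0200)
o2: d²=53 > ρ²=38 → inactive
o3: d²=173 > ρ²=38 → inactive
o4: d²=20 ≤ ρ²=38; F_rep = 34·(-2,-4)/20² = (-0.1700,-0.3400)
F = F_att + ΣF_rep = (0.9200,-0.1100)
Δp = p'−p = (0.1840,-0.0220); α = Δx/Fx = (23/125) / (23/25) = 1/5
check: Δy/Fy = (-11/500) / (-11/100) = 1/5 ✓

α = 1/5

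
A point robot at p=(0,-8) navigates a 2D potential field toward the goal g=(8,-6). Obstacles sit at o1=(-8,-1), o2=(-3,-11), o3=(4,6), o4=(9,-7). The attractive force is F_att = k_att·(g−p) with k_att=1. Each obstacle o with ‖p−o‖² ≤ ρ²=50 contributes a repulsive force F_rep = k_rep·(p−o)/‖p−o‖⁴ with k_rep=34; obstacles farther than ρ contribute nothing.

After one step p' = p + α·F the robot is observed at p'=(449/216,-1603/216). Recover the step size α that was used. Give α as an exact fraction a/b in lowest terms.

F_att = 1·(g−p) = 1·(8,2) = (8.0000,2.0000)
o1: d²=113 > ρ²=50 → inactive
o2: d²=18 ≤ ρ²=50; F_rep = 34·(3,3)/18² = (0.3148,0.3148)
o3: d²=212 > ρ²=50 → inactive
o4: d²=82 > ρ²=50 → inactive
F = F_att + ΣF_rep = (8.3148,2.3148)
Δp = p'−p = (2.0787,0.5787); α = Δx/Fx = (449/216) / (449/54) = 1/4
check: Δy/Fy = (125/216) / (125/54) = 1/4 ✓

α = 1/4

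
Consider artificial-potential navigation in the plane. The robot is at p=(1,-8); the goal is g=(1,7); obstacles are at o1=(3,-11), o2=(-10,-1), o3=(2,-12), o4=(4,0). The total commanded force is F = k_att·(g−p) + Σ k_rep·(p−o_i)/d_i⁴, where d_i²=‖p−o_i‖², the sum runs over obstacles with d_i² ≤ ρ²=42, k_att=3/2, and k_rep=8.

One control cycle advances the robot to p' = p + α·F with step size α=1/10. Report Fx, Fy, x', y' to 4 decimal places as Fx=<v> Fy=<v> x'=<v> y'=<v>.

Fx=-0.1224 Fy=22.7527 x'=0.9878 y'=-5.7247

F_att = 3/2·(g−p) = 3/2·(0,15) = (0.0000,22.5000)
o1: d²=13 ≤ ρ²=42; F_rep = 8·(-2,3)/13² = (-0.0947,0.1420)
o2: d²=170 > ρ²=42 → inactive
o3: d²=17 ≤ ρ²=42; F_rep = 8·(-1,4)/17² = (-0.0277,0.1107)
o4: d²=73 > ρ²=42 → inactive
F = F_att + ΣF_rep = (-0.1224,22.7527)
p' = p + 1/10·F = (0.9878,-5.7247)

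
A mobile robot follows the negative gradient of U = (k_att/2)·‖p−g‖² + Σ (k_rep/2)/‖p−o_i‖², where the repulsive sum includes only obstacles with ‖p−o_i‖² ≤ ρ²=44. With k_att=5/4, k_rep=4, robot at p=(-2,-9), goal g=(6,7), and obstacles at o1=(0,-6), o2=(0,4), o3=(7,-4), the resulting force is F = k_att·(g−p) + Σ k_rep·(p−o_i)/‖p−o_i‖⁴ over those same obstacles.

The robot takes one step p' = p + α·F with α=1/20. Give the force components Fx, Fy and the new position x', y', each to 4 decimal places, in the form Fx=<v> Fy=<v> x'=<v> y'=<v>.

F_att = 5/4·(g−p) = 5/4·(8,16) = (10.0000,20.0000)
o1: d²=13 ≤ ρ²=44; F_rep = 4·(-2,-3)/13² = (-0.0473,-0.0710)
o2: d²=173 > ρ²=44 → inactive
o3: d²=106 > ρ²=44 → inactive
F = F_att + ΣF_rep = (9.9527,19.9290)
p' = p + 1/20·F = (-1.5024,-8.0036)

Fx=9.9527 Fy=19.9290 x'=-1.5024 y'=-8.0036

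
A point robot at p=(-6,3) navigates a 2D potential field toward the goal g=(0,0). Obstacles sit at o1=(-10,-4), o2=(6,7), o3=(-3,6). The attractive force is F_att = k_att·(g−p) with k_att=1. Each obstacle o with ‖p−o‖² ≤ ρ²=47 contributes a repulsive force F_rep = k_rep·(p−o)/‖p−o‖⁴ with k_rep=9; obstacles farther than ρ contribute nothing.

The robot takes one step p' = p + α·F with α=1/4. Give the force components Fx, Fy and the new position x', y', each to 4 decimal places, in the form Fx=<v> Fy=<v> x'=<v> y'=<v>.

Fx=5.9167 Fy=-3.0833 x'=-4.5208 y'=2.2292

F_att = 1·(g−p) = 1·(6,-3) = (6.0000,-3.0000)
o1: d²=65 > ρ²=47 → inactive
o2: d²=160 > ρ²=47 → inactive
o3: d²=18 ≤ ρ²=47; F_rep = 9·(-3,-3)/18² = (-0.0833,-0.0833)
F = F_att + ΣF_rep = (5.9167,-3.0833)
p' = p + 1/4·F = (-4.5208,2.2292)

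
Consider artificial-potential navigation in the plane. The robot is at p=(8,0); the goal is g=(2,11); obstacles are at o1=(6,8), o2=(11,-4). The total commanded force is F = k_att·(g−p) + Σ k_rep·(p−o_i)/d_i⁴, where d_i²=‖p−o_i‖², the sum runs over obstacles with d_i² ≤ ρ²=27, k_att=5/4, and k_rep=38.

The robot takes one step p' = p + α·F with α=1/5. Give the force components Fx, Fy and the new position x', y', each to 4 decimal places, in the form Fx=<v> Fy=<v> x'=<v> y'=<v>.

F_att = 5/4·(g−p) = 5/4·(-6,11) = (-7.5000,13.7500)
o1: d²=68 > ρ²=27 → inactive
o2: d²=25 ≤ ρ²=27; F_rep = 38·(-3,4)/25² = (-0.1824,0.2432)
F = F_att + ΣF_rep = (-7.6824,13.9932)
p' = p + 1/5·F = (6.4635,2.7986)

Fx=-7.6824 Fy=13.9932 x'=6.4635 y'=2.7986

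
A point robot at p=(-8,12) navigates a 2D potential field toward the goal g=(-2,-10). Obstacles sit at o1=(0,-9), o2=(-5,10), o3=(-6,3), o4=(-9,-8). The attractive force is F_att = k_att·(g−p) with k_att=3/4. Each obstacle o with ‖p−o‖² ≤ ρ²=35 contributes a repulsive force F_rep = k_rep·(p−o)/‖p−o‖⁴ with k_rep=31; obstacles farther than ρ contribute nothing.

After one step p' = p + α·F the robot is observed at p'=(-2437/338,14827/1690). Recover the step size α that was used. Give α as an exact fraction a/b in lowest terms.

α = 1/5

F_att = 3/4·(g−p) = 3/4·(6,-22) = (4.5000,-16.5000)
o1: d²=505 > ρ²=35 → inactive
o2: d²=13 ≤ ρ²=35; F_rep = 31·(-3,2)/13² = (-0.5503,0.3669)
o3: d²=85 > ρ²=35 → inactive
o4: d²=401 > ρ²=35 → inactive
F = F_att + ΣF_rep = (3.9497,-16.1331)
Δp = p'−p = (0.7899,-3.2266); α = Δx/Fx = (267/338) / (1335/338) = 1/5
check: Δy/Fy = (-5453/1690) / (-5453/338) = 1/5 ✓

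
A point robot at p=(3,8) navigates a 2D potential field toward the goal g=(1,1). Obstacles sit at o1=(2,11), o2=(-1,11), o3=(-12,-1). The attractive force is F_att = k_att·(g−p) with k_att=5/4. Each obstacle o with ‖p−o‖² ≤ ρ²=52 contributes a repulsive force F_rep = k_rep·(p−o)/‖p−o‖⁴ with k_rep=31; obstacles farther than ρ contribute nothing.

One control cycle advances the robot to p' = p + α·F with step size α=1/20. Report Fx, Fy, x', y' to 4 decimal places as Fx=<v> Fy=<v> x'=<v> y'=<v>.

F_att = 5/4·(g−p) = 5/4·(-2,-7) = (-2.5000,-8.7500)
o1: d²=10 ≤ ρ²=52; F_rep = 31·(1,-3)/10² = (0.3100,-0.9300)
o2: d²=25 ≤ ρ²=52; F_rep = 31·(4,-3)/25² = (0.1984,-0.1488)
o3: d²=306 > ρ²=52 → inactive
F = F_att + ΣF_rep = (-1.9916,-9.8288)
p' = p + 1/20·F = (2.9004,7.5086)

Fx=-1.9916 Fy=-9.8288 x'=2.9004 y'=7.5086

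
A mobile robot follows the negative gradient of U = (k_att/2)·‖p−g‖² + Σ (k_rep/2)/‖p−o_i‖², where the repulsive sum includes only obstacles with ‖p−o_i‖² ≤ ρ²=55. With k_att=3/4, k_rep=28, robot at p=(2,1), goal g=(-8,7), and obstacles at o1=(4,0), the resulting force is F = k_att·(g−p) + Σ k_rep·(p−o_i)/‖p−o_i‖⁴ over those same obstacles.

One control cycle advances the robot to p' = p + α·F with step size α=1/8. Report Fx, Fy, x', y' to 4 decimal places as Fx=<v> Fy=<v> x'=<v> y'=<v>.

Fx=-9.7400 Fy=5.6200 x'=0.7825 y'=1.7025

F_att = 3/4·(g−p) = 3/4·(-10,6) = (-7.5000,4.5000)
o1: d²=5 ≤ ρ²=55; F_rep = 28·(-2,1)/5² = (-2.2400,1.1200)
F = F_att + ΣF_rep = (-9.7400,5.6200)
p' = p + 1/8·F = (0.7825,1.7025)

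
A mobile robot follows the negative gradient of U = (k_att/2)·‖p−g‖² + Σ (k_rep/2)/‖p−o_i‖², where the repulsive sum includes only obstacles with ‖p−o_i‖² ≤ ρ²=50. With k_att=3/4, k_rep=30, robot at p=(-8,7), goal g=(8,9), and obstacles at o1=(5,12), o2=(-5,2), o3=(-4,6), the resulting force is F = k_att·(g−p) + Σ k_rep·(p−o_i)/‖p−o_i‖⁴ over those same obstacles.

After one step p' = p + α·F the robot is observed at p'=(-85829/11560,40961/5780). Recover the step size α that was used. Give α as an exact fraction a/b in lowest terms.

F_att = 3/4·(g−p) = 3/4·(16,2) = (12.0000,1.5000)
o1: d²=194 > ρ²=50 → inactive
o2: d²=34 ≤ ρ²=50; F_rep = 30·(-3,5)/34² = (-0.0779,0.1298)
o3: d²=17 ≤ ρ²=50; F_rep = 30·(-4,1)/17² = (-0.4152,0.1038)
F = F_att + ΣF_rep = (11.5069,1.7336)
Δp = p'−p = (0.5753,0.0867); α = Δx/Fx = (6651/11560) / (6651/578) = 1/20
check: Δy/Fy = (501/5780) / (501/289) = 1/20 ✓

α = 1/20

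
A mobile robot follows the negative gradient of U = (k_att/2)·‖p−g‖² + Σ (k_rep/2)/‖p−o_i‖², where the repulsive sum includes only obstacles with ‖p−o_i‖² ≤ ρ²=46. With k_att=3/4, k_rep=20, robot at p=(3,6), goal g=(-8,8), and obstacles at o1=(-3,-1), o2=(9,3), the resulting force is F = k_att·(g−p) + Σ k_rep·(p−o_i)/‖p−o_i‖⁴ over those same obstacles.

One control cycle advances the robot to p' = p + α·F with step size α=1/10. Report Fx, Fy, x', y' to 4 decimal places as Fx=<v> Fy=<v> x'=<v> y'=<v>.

Fx=-8.3093 Fy=1.5296 x'=2.1691 y'=6.1530

F_att = 3/4·(g−p) = 3/4·(-11,2) = (-8.2500,1.5000)
o1: d²=85 > ρ²=46 → inactive
o2: d²=45 ≤ ρ²=46; F_rep = 20·(-6,3)/45² = (-0.0593,0.0296)
F = F_att + ΣF_rep = (-8.3093,1.5296)
p' = p + 1/10·F = (2.1691,6.1530)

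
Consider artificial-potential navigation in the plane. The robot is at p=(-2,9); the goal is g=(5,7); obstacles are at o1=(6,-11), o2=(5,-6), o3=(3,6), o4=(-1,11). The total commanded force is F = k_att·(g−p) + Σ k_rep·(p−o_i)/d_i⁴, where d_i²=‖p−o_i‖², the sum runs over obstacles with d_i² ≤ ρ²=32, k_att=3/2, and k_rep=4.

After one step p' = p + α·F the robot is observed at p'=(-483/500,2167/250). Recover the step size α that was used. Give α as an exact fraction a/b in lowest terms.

α = 1/10

F_att = 3/2·(g−p) = 3/2·(7,-2) = (10.5000,-3.0000)
o1: d²=464 > ρ²=32 → inactive
o2: d²=274 > ρ²=32 → inactive
o3: d²=34 > ρ²=32 → inactive
o4: d²=5 ≤ ρ²=32; F_rep = 4·(-1,-2)/5² = (-0.1600,-0.3200)
F = F_att + ΣF_rep = (10.3400,-3.3200)
Δp = p'−p = (1.0340,-0.3320); α = Δx/Fx = (517/500) / (517/50) = 1/10
check: Δy/Fy = (-83/250) / (-83/25) = 1/10 ✓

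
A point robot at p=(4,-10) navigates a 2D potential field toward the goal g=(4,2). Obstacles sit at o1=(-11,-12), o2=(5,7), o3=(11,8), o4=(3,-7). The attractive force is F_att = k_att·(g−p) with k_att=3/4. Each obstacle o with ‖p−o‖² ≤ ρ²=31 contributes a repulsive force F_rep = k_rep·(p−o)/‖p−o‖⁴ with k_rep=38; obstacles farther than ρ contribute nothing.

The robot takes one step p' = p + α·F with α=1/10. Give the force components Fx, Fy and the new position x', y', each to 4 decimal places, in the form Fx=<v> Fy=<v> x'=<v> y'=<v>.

Fx=0.3800 Fy=7.8600 x'=4.0380 y'=-9.2140

F_att = 3/4·(g−p) = 3/4·(0,12) = (0.0000,9.0000)
o1: d²=229 > ρ²=31 → inactive
o2: d²=290 > ρ²=31 → inactive
o3: d²=373 > ρ²=31 → inactive
o4: d²=10 ≤ ρ²=31; F_rep = 38·(1,-3)/10² = (0.3800,-1.1400)
F = F_att + ΣF_rep = (0.3800,7.8600)
p' = p + 1/10·F = (4.0380,-9.2140)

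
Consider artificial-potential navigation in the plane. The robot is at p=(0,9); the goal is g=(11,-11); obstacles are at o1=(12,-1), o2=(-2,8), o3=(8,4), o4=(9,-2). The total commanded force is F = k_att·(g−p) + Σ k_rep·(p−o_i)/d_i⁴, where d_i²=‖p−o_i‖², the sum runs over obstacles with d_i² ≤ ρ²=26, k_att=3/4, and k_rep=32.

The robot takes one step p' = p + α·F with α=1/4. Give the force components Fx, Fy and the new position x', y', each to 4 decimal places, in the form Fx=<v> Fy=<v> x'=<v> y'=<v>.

F_att = 3/4·(g−p) = 3/4·(11,-20) = (8.2500,-15.0000)
o1: d²=244 > ρ²=26 → inactive
o2: d²=5 ≤ ρ²=26; F_rep = 32·(2,1)/5² = (2.5600,1.2800)
o3: d²=89 > ρ²=26 → inactive
o4: d²=202 > ρ²=26 → inactive
F = F_att + ΣF_rep = (10.8100,-13.7200)
p' = p + 1/4·F = (2.7025,5.5700)

Fx=10.8100 Fy=-13.7200 x'=2.7025 y'=5.5700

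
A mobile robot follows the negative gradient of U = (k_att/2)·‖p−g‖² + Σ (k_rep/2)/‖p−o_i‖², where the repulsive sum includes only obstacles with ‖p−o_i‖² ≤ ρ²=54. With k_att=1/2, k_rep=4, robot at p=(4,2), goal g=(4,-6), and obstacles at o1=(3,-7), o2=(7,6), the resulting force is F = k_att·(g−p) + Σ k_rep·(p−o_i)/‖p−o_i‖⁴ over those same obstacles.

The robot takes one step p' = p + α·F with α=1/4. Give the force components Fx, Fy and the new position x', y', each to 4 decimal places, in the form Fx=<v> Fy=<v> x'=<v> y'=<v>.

F_att = 1/2·(g−p) = 1/2·(0,-8) = (0.0000,-4.0000)
o1: d²=82 > ρ²=54 → inactive
o2: d²=25 ≤ ρ²=54; F_rep = 4·(-3,-4)/25² = (-0.0192,-0.0256)
F = F_att + ΣF_rep = (-0.0192,-4.0256)
p' = p + 1/4·F = (3.9952,0.9936)

Fx=-0.0192 Fy=-4.0256 x'=3.9952 y'=0.9936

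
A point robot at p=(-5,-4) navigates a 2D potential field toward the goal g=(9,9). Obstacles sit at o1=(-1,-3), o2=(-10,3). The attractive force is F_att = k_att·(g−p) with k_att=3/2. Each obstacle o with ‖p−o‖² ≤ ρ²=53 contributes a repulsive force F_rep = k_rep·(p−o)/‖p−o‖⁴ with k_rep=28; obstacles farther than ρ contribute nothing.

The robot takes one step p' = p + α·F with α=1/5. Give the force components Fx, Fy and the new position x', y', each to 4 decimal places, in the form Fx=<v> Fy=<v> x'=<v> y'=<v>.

Fx=20.6125 Fy=19.4031 x'=-0.8775 y'=-0.1194

F_att = 3/2·(g−p) = 3/2·(14,13) = (21.0000,19.5000)
o1: d²=17 ≤ ρ²=53; F_rep = 28·(-4,-1)/17² = (-0.3875,-0.0969)
o2: d²=74 > ρ²=53 → inactive
F = F_att + ΣF_rep = (20.6125,19.4031)
p' = p + 1/5·F = (-0.8775,-0.1194)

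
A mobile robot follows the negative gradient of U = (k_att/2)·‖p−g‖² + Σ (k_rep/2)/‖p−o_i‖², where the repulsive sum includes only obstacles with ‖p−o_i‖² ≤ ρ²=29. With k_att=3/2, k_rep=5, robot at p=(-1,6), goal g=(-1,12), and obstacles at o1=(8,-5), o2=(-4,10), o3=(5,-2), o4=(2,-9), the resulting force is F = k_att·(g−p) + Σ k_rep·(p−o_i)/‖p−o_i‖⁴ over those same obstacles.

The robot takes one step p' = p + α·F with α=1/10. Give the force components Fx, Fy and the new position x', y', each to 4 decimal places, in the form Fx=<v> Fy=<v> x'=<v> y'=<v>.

Fx=0.0240 Fy=8.9680 x'=-0.9976 y'=6.8968

F_att = 3/2·(g−p) = 3/2·(0,6) = (0.0000,9.0000)
o1: d²=202 > ρ²=29 → inactive
o2: d²=25 ≤ ρ²=29; F_rep = 5·(3,-4)/25² = (0.0240,-0.0320)
o3: d²=100 > ρ²=29 → inactive
o4: d²=234 > ρ²=29 → inactive
F = F_att + ΣF_rep = (0.0240,8.9680)
p' = p + 1/10·F = (-0.9976,6.8968)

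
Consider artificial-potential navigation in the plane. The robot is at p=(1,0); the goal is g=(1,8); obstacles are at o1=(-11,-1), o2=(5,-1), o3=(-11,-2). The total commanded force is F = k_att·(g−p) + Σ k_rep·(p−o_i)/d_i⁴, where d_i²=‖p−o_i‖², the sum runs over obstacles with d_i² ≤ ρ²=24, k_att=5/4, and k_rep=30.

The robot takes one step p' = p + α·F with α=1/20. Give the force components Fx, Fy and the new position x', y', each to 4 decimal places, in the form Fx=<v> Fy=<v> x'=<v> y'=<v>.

F_att = 5/4·(g−p) = 5/4·(0,8) = (0.0000,10.0000)
o1: d²=145 > ρ²=24 → inactive
o2: d²=17 ≤ ρ²=24; F_rep = 30·(-4,1)/17² = (-0.4152,0.1038)
o3: d²=148 > ρ²=24 → inactive
F = F_att + ΣF_rep = (-0.4152,10.1038)
p' = p + 1/20·F = (0.9792,0.5052)

Fx=-0.4152 Fy=10.1038 x'=0.9792 y'=0.5052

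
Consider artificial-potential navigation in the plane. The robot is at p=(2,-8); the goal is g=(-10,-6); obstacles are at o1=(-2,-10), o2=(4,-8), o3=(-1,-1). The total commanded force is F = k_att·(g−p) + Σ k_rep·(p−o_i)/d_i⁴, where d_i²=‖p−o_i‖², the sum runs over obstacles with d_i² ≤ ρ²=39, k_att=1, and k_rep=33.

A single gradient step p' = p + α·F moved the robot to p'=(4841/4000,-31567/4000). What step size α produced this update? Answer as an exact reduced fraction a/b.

F_att = 1·(g−p) = 1·(-12,2) = (-12.0000,2.0000)
o1: d²=20 ≤ ρ²=39; F_rep = 33·(4,2)/20² = (0.3300,0.1650)
o2: d²=4 ≤ ρ²=39; F_rep = 33·(-2,0)/4² = (-4.1250,0.0000)
o3: d²=58 > ρ²=39 → inactive
F = F_att + ΣF_rep = (-15.7950,2.1650)
Δp = p'−p = (-0.7897,0.1082); α = Δx/Fx = (-3159/4000) / (-3159/200) = 1/20
check: Δy/Fy = (433/4000) / (433/200) = 1/20 ✓

α = 1/20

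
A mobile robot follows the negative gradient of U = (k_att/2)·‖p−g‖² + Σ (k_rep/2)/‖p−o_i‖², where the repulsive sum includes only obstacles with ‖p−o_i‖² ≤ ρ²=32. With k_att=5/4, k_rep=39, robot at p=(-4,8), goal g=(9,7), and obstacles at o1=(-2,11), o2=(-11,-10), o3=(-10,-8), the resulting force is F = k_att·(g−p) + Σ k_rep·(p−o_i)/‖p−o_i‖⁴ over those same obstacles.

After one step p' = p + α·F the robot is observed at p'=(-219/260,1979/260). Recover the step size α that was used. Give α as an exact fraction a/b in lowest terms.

α = 1/5

F_att = 5/4·(g−p) = 5/4·(13,-1) = (16.2500,-1.2500)
o1: d²=13 ≤ ρ²=32; F_rep = 39·(-2,-3)/13² = (-0.4615,-0.6923)
o2: d²=373 > ρ²=32 → inactive
o3: d²=292 > ρ²=32 → inactive
F = F_att + ΣF_rep = (15.7885,-1.9423)
Δp = p'−p = (3.1577,-0.3885); α = Δx/Fx = (821/260) / (821/52) = 1/5
check: Δy/Fy = (-101/260) / (-101/52) = 1/5 ✓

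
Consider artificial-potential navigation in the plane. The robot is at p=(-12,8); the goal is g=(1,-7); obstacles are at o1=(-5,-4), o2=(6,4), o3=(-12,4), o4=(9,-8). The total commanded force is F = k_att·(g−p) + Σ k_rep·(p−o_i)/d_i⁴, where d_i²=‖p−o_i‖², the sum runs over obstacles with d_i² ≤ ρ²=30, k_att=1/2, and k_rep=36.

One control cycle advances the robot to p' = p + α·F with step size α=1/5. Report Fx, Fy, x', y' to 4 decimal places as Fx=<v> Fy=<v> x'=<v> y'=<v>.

Fx=6.5000 Fy=-6.9375 x'=-10.7000 y'=6.6125

F_att = 1/2·(g−p) = 1/2·(13,-15) = (6.5000,-7.5000)
o1: d²=193 > ρ²=30 → inactive
o2: d²=340 > ρ²=30 → inactive
o3: d²=16 ≤ ρ²=30; F_rep = 36·(0,4)/16² = (0.0000,0.5625)
o4: d²=697 > ρ²=30 → inactive
F = F_att + ΣF_rep = (6.5000,-6.9375)
p' = p + 1/5·F = (-10.7000,6.6125)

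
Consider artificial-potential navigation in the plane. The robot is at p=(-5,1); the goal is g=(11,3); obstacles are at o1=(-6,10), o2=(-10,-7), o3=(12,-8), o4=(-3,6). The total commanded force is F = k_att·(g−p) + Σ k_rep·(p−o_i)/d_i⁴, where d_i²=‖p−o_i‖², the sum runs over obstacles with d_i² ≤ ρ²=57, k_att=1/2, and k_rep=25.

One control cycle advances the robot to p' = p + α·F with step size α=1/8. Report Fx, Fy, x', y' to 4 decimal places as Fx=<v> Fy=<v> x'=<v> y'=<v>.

Fx=7.9405 Fy=0.8514 x'=-4.0074 y'=1.1064

F_att = 1/2·(g−p) = 1/2·(16,2) = (8.0000,1.0000)
o1: d²=82 > ρ²=57 → inactive
o2: d²=89 > ρ²=57 → inactive
o3: d²=370 > ρ²=57 → inactive
o4: d²=29 ≤ ρ²=57; F_rep = 25·(-2,-5)/29² = (-0.0595,-0.1486)
F = F_att + ΣF_rep = (7.9405,0.8514)
p' = p + 1/8·F = (-4.0074,1.1064)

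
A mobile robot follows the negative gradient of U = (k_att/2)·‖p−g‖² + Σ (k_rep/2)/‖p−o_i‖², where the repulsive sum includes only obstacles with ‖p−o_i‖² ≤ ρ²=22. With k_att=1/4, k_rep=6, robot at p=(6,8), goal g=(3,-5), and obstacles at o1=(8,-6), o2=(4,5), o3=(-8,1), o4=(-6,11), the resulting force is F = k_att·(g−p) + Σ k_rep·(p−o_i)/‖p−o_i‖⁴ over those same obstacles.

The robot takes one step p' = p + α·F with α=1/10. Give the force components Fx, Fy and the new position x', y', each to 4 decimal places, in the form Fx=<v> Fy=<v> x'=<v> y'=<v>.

F_att = 1/4·(g−p) = 1/4·(-3,-13) = (-0.7500,-3.2500)
o1: d²=200 > ρ²=22 → inactive
o2: d²=13 ≤ ρ²=22; F_rep = 6·(2,3)/13² = (0.0710,0.1065)
o3: d²=245 > ρ²=22 → inactive
o4: d²=153 > ρ²=22 → inactive
F = F_att + ΣF_rep = (-0.6790,-3.1435)
p' = p + 1/10·F = (5.9321,7.6857)

Fx=-0.6790 Fy=-3.1435 x'=5.9321 y'=7.6857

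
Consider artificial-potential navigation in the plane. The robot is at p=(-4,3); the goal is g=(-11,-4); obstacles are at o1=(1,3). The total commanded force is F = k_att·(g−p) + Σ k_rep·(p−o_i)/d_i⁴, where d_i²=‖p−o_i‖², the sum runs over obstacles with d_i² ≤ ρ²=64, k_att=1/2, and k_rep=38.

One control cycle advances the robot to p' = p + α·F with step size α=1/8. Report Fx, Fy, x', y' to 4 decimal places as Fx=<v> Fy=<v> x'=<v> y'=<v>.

Fx=-3.8040 Fy=-3.5000 x'=-4.4755 y'=2.5625

F_att = 1/2·(g−p) = 1/2·(-7,-7) = (-3.5000,-3.5000)
o1: d²=25 ≤ ρ²=64; F_rep = 38·(-5,0)/25² = (-0.3040,0.0000)
F = F_att + ΣF_rep = (-3.8040,-3.5000)
p' = p + 1/8·F = (-4.4755,2.5625)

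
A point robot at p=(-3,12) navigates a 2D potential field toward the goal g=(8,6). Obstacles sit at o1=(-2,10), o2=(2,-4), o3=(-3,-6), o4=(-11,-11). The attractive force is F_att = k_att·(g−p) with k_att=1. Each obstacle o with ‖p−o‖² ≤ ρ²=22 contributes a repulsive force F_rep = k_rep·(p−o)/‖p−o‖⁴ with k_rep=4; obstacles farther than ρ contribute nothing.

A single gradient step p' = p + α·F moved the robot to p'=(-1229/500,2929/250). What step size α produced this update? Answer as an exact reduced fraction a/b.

F_att = 1·(g−p) = 1·(11,-6) = (11.0000,-6.0000)
o1: d²=5 ≤ ρ²=22; F_rep = 4·(-1,2)/5² = (-0.1600,0.3200)
o2: d²=281 > ρ²=22 → inactive
o3: d²=324 > ρ²=22 → inactive
o4: d²=593 > ρ²=22 → inactive
F = F_att + ΣF_rep = (10.8400,-5.6800)
Δp = p'−p = (0.5420,-0.2840); α = Δx/Fx = (271/500) / (271/25) = 1/20
check: Δy/Fy = (-71/250) / (-142/25) = 1/20 ✓

α = 1/20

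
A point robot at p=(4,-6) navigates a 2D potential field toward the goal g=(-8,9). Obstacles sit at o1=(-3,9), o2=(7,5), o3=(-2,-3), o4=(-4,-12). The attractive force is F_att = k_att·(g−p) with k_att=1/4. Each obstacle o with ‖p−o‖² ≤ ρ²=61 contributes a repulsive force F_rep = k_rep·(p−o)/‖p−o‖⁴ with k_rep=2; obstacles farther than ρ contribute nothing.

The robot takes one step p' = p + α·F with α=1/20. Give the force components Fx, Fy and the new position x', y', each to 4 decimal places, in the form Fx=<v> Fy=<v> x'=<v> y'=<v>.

F_att = 1/4·(g−p) = 1/4·(-12,15) = (-3.0000,3.7500)
o1: d²=274 > ρ²=61 → inactive
o2: d²=130 > ρ²=61 → inactive
o3: d²=45 ≤ ρ²=61; F_rep = 2·(6,-3)/45² = (0.0059,-0.0030)
o4: d²=100 > ρ²=61 → inactive
F = F_att + ΣF_rep = (-2.9941,3.7470)
p' = p + 1/20·F = (3.8503,-5.8126)

Fx=-2.9941 Fy=3.7470 x'=3.8503 y'=-5.8126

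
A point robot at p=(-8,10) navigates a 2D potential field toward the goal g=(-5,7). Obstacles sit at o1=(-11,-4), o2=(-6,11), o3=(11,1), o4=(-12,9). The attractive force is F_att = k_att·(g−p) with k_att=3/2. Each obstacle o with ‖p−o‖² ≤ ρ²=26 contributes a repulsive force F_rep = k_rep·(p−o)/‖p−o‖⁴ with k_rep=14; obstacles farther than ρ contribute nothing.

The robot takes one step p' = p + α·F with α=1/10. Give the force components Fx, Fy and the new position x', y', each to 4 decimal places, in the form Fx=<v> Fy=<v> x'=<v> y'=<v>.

Fx=3.5738 Fy=-5.0116 x'=-7.6426 y'=9.4988

F_att = 3/2·(g−p) = 3/2·(3,-3) = (4.5000,-4.5000)
o1: d²=205 > ρ²=26 → inactive
o2: d²=5 ≤ ρ²=26; F_rep = 14·(-2,-1)/5² = (-1.1200,-0.5600)
o3: d²=442 > ρ²=26 → inactive
o4: d²=17 ≤ ρ²=26; F_rep = 14·(4,1)/17² = (0.1938,0.0484)
F = F_att + ΣF_rep = (3.5738,-5.0116)
p' = p + 1/10·F = (-7.6426,9.4988)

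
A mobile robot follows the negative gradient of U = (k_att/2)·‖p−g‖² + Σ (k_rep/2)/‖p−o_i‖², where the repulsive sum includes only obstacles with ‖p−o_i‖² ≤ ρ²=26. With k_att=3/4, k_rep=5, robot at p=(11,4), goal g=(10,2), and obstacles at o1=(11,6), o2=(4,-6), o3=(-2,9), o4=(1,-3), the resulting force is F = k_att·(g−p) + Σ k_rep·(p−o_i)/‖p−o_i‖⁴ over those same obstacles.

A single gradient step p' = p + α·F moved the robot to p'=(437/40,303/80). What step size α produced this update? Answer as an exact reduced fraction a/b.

α = 1/10

F_att = 3/4·(g−p) = 3/4·(-1,-2) = (-0.7500,-1.5000)
o1: d²=4 ≤ ρ²=26; F_rep = 5·(0,-2)/4² = (0.0000,-0.6250)
o2: d²=149 > ρ²=26 → inactive
o3: d²=194 > ρ²=26 → inactive
o4: d²=149 > ρ²=26 → inactive
F = F_att + ΣF_rep = (-0.7500,-2.1250)
Δp = p'−p = (-0.0750,-0.2125); α = Δx/Fx = (-3/40) / (-3/4) = 1/10
check: Δy/Fy = (-17/80) / (-17/8) = 1/10 ✓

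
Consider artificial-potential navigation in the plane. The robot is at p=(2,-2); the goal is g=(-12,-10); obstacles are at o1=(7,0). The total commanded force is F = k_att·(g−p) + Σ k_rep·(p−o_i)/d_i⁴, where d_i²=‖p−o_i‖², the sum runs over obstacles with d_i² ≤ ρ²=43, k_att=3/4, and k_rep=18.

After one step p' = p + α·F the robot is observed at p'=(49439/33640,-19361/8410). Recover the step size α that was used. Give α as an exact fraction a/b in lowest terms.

F_att = 3/4·(g−p) = 3/4·(-14,-8) = (-10.5000,-6.0000)
o1: d²=29 ≤ ρ²=43; F_rep = 18·(-5,-2)/29² = (-0.1070,-0.0428)
F = F_att + ΣF_rep = (-10.6070,-6.0428)
Δp = p'−p = (-0.5304,-0.3021); α = Δx/Fx = (-17841/33640) / (-17841/1682) = 1/20
check: Δy/Fy = (-2541/8410) / (-5082/841) = 1/20 ✓

α = 1/20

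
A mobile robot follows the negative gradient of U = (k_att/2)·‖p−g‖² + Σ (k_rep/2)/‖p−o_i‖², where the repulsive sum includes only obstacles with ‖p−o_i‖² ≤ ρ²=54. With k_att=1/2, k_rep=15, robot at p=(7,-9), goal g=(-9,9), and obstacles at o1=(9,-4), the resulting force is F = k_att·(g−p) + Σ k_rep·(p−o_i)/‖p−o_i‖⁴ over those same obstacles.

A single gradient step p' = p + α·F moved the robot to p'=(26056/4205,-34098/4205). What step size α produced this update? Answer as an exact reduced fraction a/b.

F_att = 1/2·(g−p) = 1/2·(-16,18) = (-8.0000,9.0000)
o1: d²=29 ≤ ρ²=54; F_rep = 15·(-2,-5)/29² = (-0.0357,-0.0892)
F = F_att + ΣF_rep = (-8.0357,8.9108)
Δp = p'−p = (-0.8036,0.8911); α = Δx/Fx = (-3379/4205) / (-6758/841) = 1/10
check: Δy/Fy = (3747/4205) / (7494/841) = 1/10 ✓

α = 1/10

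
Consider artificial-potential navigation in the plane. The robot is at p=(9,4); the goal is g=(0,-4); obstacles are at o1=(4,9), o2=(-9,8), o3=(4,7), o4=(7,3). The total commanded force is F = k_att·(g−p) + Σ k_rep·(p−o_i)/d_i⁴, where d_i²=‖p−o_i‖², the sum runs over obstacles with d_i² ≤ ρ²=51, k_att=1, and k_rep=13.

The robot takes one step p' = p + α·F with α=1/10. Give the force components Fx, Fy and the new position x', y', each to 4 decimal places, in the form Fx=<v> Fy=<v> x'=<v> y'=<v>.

F_att = 1·(g−p) = 1·(-9,-8) = (-9.0000,-8.0000)
o1: d²=50 ≤ ρ²=51; F_rep = 13·(5,-5)/50² = (0.0260,-0.0260)
o2: d²=340 > ρ²=51 → inactive
o3: d²=34 ≤ ρ²=51; F_rep = 13·(5,-3)/34² = (0.0562,-0.0337)
o4: d²=5 ≤ ρ²=51; F_rep = 13·(2,1)/5² = (1.0400,0.5200)
F = F_att + ΣF_rep = (-7.8778,-7.5397)
p' = p + 1/10·F = (8.2122,3.2460)

Fx=-7.8778 Fy=-7.5397 x'=8.2122 y'=3.2460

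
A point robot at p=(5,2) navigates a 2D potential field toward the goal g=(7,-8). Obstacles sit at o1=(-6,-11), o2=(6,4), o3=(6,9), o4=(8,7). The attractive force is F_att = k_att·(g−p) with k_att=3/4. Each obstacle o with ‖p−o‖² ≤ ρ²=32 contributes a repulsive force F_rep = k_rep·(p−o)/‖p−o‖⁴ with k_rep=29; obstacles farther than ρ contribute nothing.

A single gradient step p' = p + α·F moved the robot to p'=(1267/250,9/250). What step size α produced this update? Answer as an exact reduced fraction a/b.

F_att = 3/4·(g−p) = 3/4·(2,-10) = (1.5000,-7.5000)
o1: d²=290 > ρ²=32 → inactive
o2: d²=5 ≤ ρ²=32; F_rep = 29·(-1,-2)/5² = (-1.1600,-2.3200)
o3: d²=50 > ρ²=32 → inactive
o4: d²=34 > ρ²=32 → inactive
F = F_att + ΣF_rep = (0.3400,-9.8200)
Δp = p'−p = (0.0680,-1.9640); α = Δx/Fx = (17/250) / (17/50) = 1/5
check: Δy/Fy = (-491/250) / (-491/50) = 1/5 ✓

α = 1/5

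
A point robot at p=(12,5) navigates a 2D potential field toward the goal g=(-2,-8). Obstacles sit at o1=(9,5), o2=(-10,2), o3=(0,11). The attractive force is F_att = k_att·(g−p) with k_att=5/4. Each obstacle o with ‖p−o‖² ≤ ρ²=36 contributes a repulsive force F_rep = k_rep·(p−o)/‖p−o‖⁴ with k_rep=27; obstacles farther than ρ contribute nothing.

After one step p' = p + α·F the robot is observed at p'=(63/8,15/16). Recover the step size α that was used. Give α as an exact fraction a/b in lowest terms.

F_att = 5/4·(g−p) = 5/4·(-14,-13) = (-17.5000,-16.2500)
o1: d²=9 ≤ ρ²=36; F_rep = 27·(3,0)/9² = (1.0000,0.0000)
o2: d²=493 > ρ²=36 → inactive
o3: d²=180 > ρ²=36 → inactive
F = F_att + ΣF_rep = (-16.5000,-16.2500)
Δp = p'−p = (-4.1250,-4.0625); α = Δx/Fx = (-33/8) / (-33/2) = 1/4
check: Δy/Fy = (-65/16) / (-65/4) = 1/4 ✓

α = 1/4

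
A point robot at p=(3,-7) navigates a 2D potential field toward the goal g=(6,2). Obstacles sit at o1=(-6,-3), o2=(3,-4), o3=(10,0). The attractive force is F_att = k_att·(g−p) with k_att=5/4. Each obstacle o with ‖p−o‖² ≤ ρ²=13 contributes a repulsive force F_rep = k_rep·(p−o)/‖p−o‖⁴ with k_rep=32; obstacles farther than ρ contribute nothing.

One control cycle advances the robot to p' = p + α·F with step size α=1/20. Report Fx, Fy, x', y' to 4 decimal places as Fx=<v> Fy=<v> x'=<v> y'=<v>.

F_att = 5/4·(g−p) = 5/4·(3,9) = (3.7500,11.2500)
o1: d²=97 > ρ²=13 → inactive
o2: d²=9 ≤ ρ²=13; F_rep = 32·(0,-3)/9² = (0.0000,-1.1852)
o3: d²=98 > ρ²=13 → inactive
F = F_att + ΣF_rep = (3.7500,10.0648)
p' = p + 1/20·F = (3.1875,-6.4968)

Fx=3.7500 Fy=10.0648 x'=3.1875 y'=-6.4968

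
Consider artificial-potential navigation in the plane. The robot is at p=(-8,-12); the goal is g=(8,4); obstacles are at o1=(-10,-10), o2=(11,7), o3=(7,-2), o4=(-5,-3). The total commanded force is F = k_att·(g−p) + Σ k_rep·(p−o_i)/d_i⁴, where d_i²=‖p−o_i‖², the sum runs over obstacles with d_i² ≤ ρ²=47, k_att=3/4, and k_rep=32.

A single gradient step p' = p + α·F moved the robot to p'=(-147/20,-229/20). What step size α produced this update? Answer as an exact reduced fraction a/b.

F_att = 3/4·(g−p) = 3/4·(16,16) = (12.0000,12.0000)
o1: d²=8 ≤ ρ²=47; F_rep = 32·(2,-2)/8² = (1.0000,-1.0000)
o2: d²=722 > ρ²=47 → inactive
o3: d²=325 > ρ²=47 → inactive
o4: d²=90 > ρ²=47 → inactive
F = F_att + ΣF_rep = (13.0000,11.0000)
Δp = p'−p = (0.6500,0.5500); α = Δx/Fx = (13/20) / (13) = 1/20
check: Δy/Fy = (11/20) / (11) = 1/20 ✓

α = 1/20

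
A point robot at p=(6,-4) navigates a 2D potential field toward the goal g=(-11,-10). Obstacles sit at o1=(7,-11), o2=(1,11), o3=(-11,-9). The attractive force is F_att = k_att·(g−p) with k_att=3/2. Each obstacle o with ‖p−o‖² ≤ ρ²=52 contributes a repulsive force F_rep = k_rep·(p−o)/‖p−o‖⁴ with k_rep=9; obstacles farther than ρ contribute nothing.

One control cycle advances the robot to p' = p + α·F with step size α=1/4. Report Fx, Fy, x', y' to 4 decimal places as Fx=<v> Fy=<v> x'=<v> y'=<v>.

F_att = 3/2·(g−p) = 3/2·(-17,-6) = (-25.5000,-9.0000)
o1: d²=50 ≤ ρ²=52; F_rep = 9·(-1,7)/50² = (-0.0036,0.0252)
o2: d²=250 > ρ²=52 → inactive
o3: d²=314 > ρ²=52 → inactive
F = F_att + ΣF_rep = (-25.5036,-8.9748)
p' = p + 1/4·F = (-0.3759,-6.2437)

Fx=-25.5036 Fy=-8.9748 x'=-0.3759 y'=-6.2437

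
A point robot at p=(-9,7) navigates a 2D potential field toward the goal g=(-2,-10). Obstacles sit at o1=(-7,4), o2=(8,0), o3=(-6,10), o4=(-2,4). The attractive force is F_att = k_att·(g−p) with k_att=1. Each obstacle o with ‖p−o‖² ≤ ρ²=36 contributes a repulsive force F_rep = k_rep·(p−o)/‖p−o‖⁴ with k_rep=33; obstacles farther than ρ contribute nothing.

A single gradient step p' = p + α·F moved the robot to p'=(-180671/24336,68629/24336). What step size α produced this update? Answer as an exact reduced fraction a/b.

F_att = 1·(g−p) = 1·(7,-17) = (7.0000,-17.0000)
o1: d²=13 ≤ ρ²=36; F_rep = 33·(-2,3)/13² = (-0.3905,0.5858)
o2: d²=338 > ρ²=36 → inactive
o3: d²=18 ≤ ρ²=36; F_rep = 33·(-3,-3)/18² = (-0.3056,-0.3056)
o4: d²=58 > ρ²=36 → inactive
F = F_att + ΣF_rep = (6.3039,-16.7198)
Δp = p'−p = (1.5760,-4.1799); α = Δx/Fx = (38353/24336) / (38353/6084) = 1/4
check: Δy/Fy = (-101723/24336) / (-101723/6084) = 1/4 ✓

α = 1/4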